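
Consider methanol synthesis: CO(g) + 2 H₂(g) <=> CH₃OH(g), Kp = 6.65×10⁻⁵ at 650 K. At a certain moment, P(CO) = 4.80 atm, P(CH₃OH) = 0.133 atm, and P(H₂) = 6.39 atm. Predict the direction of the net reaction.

in the reverse direction

Qp = P(CH₃OH) / (P(CO)·P(H₂)²) = (0.133) / ((4.80)·(6.39)²) = 6.79×10⁻⁴
Qp = 6.79×10⁻⁴ > Kp = 6.65×10⁻⁵, so the reverse reaction proceeds.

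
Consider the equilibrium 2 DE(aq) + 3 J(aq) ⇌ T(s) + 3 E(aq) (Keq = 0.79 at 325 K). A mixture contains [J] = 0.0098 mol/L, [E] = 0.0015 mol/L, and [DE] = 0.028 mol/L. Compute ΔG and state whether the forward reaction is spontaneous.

(T is a pure solid — omitted from Q.)
Q = [E]³ / ([DE]²·[J]³) = (0.0015)³ / ((0.028)²·(0.0098)³) = 4.57
ΔG = RT ln(Q/Keq) = (8.314 J mol⁻¹ K⁻¹)(325 K) × ln(4.57/0.79)
   = (2.702 kJ/mol)(1.755) = 4.74 kJ/mol
ΔG > 0, so the forward reaction is non-spontaneous (proceeds in reverse).

ΔG = 4.74 kJ/mol; the forward reaction is non-spontaneous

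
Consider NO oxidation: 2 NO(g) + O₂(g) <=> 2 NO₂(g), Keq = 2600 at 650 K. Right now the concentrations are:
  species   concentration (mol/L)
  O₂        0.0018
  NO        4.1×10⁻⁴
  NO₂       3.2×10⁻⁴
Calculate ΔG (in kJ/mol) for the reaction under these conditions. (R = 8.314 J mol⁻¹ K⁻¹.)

Q = [NO₂]² / ([NO]²·[O₂]) = (3.2×10⁻⁴)² / ((4.1×10⁻⁴)²·(0.0018)) = 338
ΔG = RT ln(Q/Keq) = (8.314 J mol⁻¹ K⁻¹)(650 K) × ln(338/2600)
   = (5.404 kJ/mol)(-2.040) = -11.0 kJ/mol
ΔG < 0, so the forward reaction is spontaneous (proceeds forward).

ΔG = -11.0 kJ/mol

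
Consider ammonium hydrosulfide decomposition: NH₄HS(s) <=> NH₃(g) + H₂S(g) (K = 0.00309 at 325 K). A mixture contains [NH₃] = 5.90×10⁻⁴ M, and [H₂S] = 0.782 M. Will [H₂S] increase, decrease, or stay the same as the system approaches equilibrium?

increase

(NH₄HS is a pure solid — omitted from Q.)
Q = [NH₃]·[H₂S] = (5.90×10⁻⁴)·(0.782) = 4.61×10⁻⁴
Q = 4.61×10⁻⁴ < K = 0.00309: net forward reaction.
H₂S is a product, so it increases.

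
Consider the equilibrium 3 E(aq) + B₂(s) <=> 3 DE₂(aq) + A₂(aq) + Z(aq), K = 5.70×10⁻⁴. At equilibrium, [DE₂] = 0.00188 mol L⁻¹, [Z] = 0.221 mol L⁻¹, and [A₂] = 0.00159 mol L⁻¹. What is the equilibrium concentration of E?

[E] = 0.00160 mol L⁻¹

(B₂ is a pure solid — omitted from K.)
At equilibrium, K = [DE₂]³·[A₂]·[Z] / [E]³ = 5.70×10⁻⁴.
(0.00188)³·(0.00159)·(0.221) / ([E])³ = 5.70×10⁻⁴
[E]³ = 4.10×10⁻⁹ ⇒ [E] = 0.00160 mol L⁻¹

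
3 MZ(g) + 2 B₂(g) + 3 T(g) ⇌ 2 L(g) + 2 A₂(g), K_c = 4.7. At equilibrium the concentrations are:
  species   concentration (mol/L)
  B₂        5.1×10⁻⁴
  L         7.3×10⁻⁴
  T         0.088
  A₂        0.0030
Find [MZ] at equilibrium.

[MZ] = 0.18 mol/L

At equilibrium, K_c = [L]²·[A₂]² / ([MZ]³·[B₂]²·[T]³) = 4.7.
(7.3×10⁻⁴)²·(0.0030)² / (([MZ])³·(5.1×10⁻⁴)²·(0.088)³) = 4.7
[MZ]³ = 0.00576 ⇒ [MZ] = 0.18 mol/L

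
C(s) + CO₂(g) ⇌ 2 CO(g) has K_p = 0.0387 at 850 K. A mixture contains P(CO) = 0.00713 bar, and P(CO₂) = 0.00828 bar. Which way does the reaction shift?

in the forward direction

(C is a pure solid — omitted from Q_p.)
Q_p = P(CO)² / P(CO₂) = (0.00713)² / (0.00828) = 0.00614
Q_p = 0.00614 < K_p = 0.0387, so the forward reaction proceeds.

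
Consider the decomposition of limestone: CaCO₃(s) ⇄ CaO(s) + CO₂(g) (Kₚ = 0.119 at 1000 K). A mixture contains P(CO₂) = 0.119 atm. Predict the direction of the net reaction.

no net change (already at equilibrium)

(CaCO₃, CaO are pure solids — omitted from Qₚ.)
Qₚ = P(CO₂) = 0.119
Qₚ = 0.119 = Kₚ, so the system is already at equilibrium.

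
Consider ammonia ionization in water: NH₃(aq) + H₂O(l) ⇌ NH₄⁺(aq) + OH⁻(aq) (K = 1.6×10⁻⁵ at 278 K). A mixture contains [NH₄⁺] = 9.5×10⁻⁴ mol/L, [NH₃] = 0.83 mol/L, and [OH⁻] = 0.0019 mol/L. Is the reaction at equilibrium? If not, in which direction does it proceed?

(H₂O is a pure liquid — omitted from Q.)
Q = [NH₄⁺]·[OH⁻] / [NH₃] = (9.5×10⁻⁴)·(0.0019) / (0.83) = 2.2×10⁻⁶
Q = 2.2×10⁻⁶ < K = 1.6×10⁻⁵, so the forward reaction proceeds.

in the forward direction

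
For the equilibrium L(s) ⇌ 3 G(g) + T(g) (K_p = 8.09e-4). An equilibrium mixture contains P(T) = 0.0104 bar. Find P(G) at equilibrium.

P(G) = 0.427 bar

(L is a pure solid — omitted from K_p.)
At equilibrium, K_p = P(G)³·P(T) = 8.09e-4.
(P(G))³·(0.0104) = 8.09e-4
P(G)³ = 0.0778 ⇒ P(G) = 0.427 bar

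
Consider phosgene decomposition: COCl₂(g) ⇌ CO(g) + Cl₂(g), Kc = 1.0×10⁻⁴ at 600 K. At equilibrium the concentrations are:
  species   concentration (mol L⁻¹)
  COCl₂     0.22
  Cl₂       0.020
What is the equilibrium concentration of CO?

[CO] = 0.0011 mol L⁻¹

At equilibrium, Kc = [CO]·[Cl₂] / [COCl₂] = 1.0×10⁻⁴.
([CO])·(0.020) / (0.22) = 1.0×10⁻⁴
[CO] = 0.00110 = 0.0011 mol L⁻¹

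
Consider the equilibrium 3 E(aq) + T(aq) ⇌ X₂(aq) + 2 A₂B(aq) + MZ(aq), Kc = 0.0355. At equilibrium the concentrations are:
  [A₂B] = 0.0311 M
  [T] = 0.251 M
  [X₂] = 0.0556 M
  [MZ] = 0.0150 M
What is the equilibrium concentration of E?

At equilibrium, Kc = [X₂]·[A₂B]²·[MZ] / ([E]³·[T]) = 0.0355.
(0.0556)·(0.0311)²·(0.0150) / (([E])³·(0.251)) = 0.0355
[E]³ = 9.05×10⁻⁵ ⇒ [E] = 0.0449 M

[E] = 0.0449 M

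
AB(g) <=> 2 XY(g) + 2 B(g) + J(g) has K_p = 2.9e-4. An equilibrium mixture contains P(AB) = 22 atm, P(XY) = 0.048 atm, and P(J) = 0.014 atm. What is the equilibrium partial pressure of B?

At equilibrium, K_p = P(XY)²·P(B)²·P(J) / P(AB) = 2.9e-4.
(0.048)²·(P(B))²·(0.014) / (22) = 2.9e-4
P(B)² = 198 ⇒ P(B) = 14 atm

P(B) = 14 atm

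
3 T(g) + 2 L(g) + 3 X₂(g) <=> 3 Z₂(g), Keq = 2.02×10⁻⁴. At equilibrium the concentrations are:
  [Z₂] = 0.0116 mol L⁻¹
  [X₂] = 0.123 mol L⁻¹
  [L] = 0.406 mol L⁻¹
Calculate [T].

At equilibrium, Keq = [Z₂]³ / ([T]³·[L]²·[X₂]³) = 2.02×10⁻⁴.
(0.0116)³ / (([T])³·(0.406)²·(0.123)³) = 2.02×10⁻⁴
[T]³ = 25.2 ⇒ [T] = 2.93 mol L⁻¹

[T] = 2.93 mol L⁻¹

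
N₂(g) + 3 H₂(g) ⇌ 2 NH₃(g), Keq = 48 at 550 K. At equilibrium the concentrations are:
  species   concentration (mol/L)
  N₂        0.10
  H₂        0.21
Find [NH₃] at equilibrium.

[NH₃] = 0.21 mol/L

At equilibrium, Keq = [NH₃]² / ([N₂]·[H₂]³) = 48.
([NH₃])² / ((0.10)·(0.21)³) = 48
[NH₃]² = 0.0445 ⇒ [NH₃] = 0.21 mol/L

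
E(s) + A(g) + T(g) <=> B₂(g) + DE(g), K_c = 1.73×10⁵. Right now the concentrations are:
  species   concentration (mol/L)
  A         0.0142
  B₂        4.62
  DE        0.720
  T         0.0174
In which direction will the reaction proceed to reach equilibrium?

(E is a pure solid — omitted from Q_c.)
Q_c = [B₂]·[DE] / ([A]·[T]) = (4.62)·(0.720) / ((0.0142)·(0.0174)) = 13500
Q_c = 13500 < K_c = 1.73×10⁵, so the forward reaction proceeds.

forward (toward products)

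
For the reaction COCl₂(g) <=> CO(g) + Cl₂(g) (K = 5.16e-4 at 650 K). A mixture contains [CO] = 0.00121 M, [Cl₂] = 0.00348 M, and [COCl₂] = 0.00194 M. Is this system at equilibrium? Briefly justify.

no; Q > K, reaction proceeds in reverse

Q = [CO]·[Cl₂] / [COCl₂] = (0.00121)·(0.00348) / (0.00194) = 0.00217
Q = 0.00217 > K = 5.16e-4: net reverse reaction.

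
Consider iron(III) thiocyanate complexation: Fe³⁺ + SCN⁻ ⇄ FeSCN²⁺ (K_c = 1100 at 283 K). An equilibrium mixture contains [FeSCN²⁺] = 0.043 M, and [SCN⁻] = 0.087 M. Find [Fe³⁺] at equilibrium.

At equilibrium, K_c = [FeSCN²⁺] / ([Fe³⁺]·[SCN⁻]) = 1100.
(0.043) / (([Fe³⁺])·(0.087)) = 1100
[Fe³⁺] = 4.49×10⁻⁴ = 4.5×10⁻⁴ M

[Fe³⁺] = 4.5×10⁻⁴ M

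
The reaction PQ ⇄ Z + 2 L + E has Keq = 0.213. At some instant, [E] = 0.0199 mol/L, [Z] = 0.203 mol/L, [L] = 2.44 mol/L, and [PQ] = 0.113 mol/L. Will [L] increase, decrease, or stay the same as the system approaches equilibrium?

Q = [Z]·[L]²·[E] / [PQ] = (0.203)·(2.44)²·(0.0199) / (0.113) = 0.213
Q = 0.213 = Keq; the system is at equilibrium.

stay the same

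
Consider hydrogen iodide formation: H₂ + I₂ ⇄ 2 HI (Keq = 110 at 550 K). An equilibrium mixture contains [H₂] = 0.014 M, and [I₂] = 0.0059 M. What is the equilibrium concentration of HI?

At equilibrium, Keq = [HI]² / ([H₂]·[I₂]) = 110.
([HI])² / ((0.014)·(0.0059)) = 110
[HI]² = 0.00909 ⇒ [HI] = 0.095 M

[HI] = 0.095 M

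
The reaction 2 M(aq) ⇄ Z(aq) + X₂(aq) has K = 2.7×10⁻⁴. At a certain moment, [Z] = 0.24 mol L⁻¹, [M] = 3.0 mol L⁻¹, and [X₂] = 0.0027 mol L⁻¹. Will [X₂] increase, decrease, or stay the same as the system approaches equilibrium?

increase

Q = [Z]·[X₂] / [M]² = (0.24)·(0.0027) / (3.0)² = 7.2×10⁻⁵
Q = 7.2×10⁻⁵ < K = 2.7×10⁻⁴: net forward reaction.
X₂ is a product, so it increases.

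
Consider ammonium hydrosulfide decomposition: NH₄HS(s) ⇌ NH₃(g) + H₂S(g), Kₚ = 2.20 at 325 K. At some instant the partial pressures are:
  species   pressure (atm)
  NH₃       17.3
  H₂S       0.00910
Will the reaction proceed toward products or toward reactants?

(NH₄HS is a pure solid — omitted from Qₚ.)
Qₚ = P(NH₃)·P(H₂S) = (17.3)·(0.00910) = 0.157
Qₚ = 0.157 < Kₚ = 2.20, so the forward reaction proceeds.

forward (toward products)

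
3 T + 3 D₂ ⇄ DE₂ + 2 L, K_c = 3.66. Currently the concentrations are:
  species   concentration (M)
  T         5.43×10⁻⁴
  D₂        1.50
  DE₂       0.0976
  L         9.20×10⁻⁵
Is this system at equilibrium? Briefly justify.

no; Q < K, reaction proceeds forward

Q_c = [DE₂]·[L]² / ([T]³·[D₂]³) = (0.0976)·(9.20×10⁻⁵)² / ((5.43×10⁻⁴)³·(1.50)³) = 1.53
Q_c = 1.53 < K_c = 3.66: net forward reaction.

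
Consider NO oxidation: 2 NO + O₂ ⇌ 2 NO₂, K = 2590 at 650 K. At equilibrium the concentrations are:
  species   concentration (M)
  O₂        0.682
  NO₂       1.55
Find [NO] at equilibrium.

[NO] = 0.0369 M

At equilibrium, K = [NO₂]² / ([NO]²·[O₂]) = 2590.
(1.55)² / (([NO])²·(0.682)) = 2590
[NO]² = 0.00136 ⇒ [NO] = 0.0369 M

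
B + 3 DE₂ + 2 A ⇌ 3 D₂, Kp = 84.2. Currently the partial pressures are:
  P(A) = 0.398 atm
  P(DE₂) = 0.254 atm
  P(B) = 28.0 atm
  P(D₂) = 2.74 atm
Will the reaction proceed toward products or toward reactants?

to the left

Qp = P(D₂)³ / (P(B)·P(DE₂)³·P(A)²) = (2.74)³ / ((28.0)·(0.254)³·(0.398)²) = 283
Qp = 283 > Kp = 84.2, so the reverse reaction proceeds.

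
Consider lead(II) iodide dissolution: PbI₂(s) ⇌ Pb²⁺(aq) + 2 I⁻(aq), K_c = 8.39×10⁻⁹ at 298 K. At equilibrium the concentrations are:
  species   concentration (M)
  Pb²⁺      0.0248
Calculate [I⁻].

(PbI₂ is a pure solid — omitted from K_c.)
At equilibrium, K_c = [Pb²⁺]·[I⁻]² = 8.39×10⁻⁹.
(0.0248)·([I⁻])² = 8.39×10⁻⁹
[I⁻]² = 3.38×10⁻⁷ ⇒ [I⁻] = 5.82×10⁻⁴ M

[I⁻] = 5.82×10⁻⁴ M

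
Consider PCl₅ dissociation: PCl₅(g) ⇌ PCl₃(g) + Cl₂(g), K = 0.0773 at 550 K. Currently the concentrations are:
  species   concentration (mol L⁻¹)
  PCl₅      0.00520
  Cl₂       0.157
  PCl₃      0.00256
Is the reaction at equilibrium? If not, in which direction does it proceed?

neither direction; the system is at equilibrium

Q = [PCl₃]·[Cl₂] / [PCl₅] = (0.00256)·(0.157) / (0.00520) = 0.0773
Q = 0.0773 = K, so the system is already at equilibrium.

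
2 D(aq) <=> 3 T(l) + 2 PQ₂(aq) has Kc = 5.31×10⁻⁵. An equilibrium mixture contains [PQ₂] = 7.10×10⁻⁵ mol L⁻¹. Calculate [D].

[D] = 0.00974 mol L⁻¹

(T is a pure liquid — omitted from Kc.)
At equilibrium, Kc = [PQ₂]² / [D]² = 5.31×10⁻⁵.
(7.10×10⁻⁵)² / ([D])² = 5.31×10⁻⁵
[D]² = 9.49×10⁻⁵ ⇒ [D] = 0.00974 mol L⁻¹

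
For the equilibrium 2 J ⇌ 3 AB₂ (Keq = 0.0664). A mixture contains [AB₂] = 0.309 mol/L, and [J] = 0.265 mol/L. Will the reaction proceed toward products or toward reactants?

toward reactants

Q = [AB₂]³ / [J]² = (0.309)³ / (0.265)² = 0.420
Q = 0.420 > Keq = 0.0664, so the reverse reaction proceeds.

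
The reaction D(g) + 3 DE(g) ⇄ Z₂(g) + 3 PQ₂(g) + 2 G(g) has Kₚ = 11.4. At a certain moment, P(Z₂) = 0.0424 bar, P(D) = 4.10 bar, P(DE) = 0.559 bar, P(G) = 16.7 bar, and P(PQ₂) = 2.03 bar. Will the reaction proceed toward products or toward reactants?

toward reactants

Qₚ = P(Z₂)·P(PQ₂)³·P(G)² / (P(D)·P(DE)³) = (0.0424)·(2.03)³·(16.7)² / ((4.10)·(0.559)³) = 138
Qₚ = 138 > Kₚ = 11.4, so the reverse reaction proceeds.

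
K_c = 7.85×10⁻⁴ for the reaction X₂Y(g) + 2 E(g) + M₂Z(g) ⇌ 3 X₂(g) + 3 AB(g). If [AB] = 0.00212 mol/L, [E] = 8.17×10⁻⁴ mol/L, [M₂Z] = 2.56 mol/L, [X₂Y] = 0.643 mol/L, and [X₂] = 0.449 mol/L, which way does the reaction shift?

at equilibrium

Q_c = [X₂]³·[AB]³ / ([X₂Y]·[E]²·[M₂Z]) = (0.449)³·(0.00212)³ / ((0.643)·(8.17×10⁻⁴)²·(2.56)) = 7.85×10⁻⁴
Q_c = 7.85×10⁻⁴ = K_c, so the system is already at equilibrium.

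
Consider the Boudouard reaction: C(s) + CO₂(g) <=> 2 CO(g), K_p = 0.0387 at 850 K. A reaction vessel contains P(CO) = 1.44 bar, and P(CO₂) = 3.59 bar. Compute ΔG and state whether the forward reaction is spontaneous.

(C is a pure solid — omitted from Q_p.)
Q_p = P(CO)² / P(CO₂) = (1.44)² / (3.59) = 0.578
ΔG = RT ln(Q_p/K_p) = (8.314 J mol⁻¹ K⁻¹)(850 K) × ln(0.578/0.0387)
   = (7.067 kJ/mol)(2.704) = 19.1 kJ/mol
ΔG > 0, so the forward reaction is non-spontaneous (proceeds in reverse).

ΔG = 19.1 kJ/mol; the forward reaction is non-spontaneous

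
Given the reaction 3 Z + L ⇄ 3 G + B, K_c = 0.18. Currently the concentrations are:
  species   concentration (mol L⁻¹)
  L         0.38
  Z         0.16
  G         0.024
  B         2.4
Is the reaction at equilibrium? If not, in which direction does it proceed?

toward products

Q_c = [G]³·[B] / ([Z]³·[L]) = (0.024)³·(2.4) / ((0.16)³·(0.38)) = 0.021
Q_c = 0.021 < K_c = 0.18, so the forward reaction proceeds.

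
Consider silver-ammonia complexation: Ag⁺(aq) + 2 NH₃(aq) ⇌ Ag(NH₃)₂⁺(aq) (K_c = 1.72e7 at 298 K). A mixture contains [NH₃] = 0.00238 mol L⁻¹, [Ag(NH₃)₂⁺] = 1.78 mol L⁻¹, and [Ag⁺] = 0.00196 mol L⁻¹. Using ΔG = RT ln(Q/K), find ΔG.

ΔG = 5.53 kJ/mol

Q_c = [Ag(NH₃)₂⁺] / ([Ag⁺]·[NH₃]²) = (1.78) / ((0.00196)·(0.00238)²) = 1.60e8
ΔG = RT ln(Q_c/K_c) = (8.314 J mol⁻¹ K⁻¹)(298 K) × ln(1.60e8/1.72e7)
   = (2.478 kJ/mol)(2.230) = 5.53 kJ/mol
ΔG > 0, so the forward reaction is non-spontaneous (proceeds in reverse).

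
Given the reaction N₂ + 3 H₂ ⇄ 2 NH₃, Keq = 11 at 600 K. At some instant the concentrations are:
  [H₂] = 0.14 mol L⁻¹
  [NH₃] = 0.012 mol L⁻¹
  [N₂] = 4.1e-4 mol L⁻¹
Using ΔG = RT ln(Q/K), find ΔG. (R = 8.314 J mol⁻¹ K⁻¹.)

ΔG = 12.2 kJ/mol

Q = [NH₃]² / ([N₂]·[H₂]³) = (0.012)² / ((4.1e-4)·(0.14)³) = 128
ΔG = RT ln(Q/Keq) = (8.314 J mol⁻¹ K⁻¹)(600 K) × ln(128/11)
   = (4.988 kJ/mol)(2.454) = 12.2 kJ/mol
ΔG > 0, so the forward reaction is non-spontaneous (proceeds in reverse).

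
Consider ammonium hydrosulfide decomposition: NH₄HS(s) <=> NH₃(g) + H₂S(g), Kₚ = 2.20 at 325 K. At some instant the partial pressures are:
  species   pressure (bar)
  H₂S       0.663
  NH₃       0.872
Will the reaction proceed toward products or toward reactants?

in the forward direction

(NH₄HS is a pure solid — omitted from Qₚ.)
Qₚ = P(NH₃)·P(H₂S) = (0.872)·(0.663) = 0.578
Qₚ = 0.578 < Kₚ = 2.20, so the forward reaction proceeds.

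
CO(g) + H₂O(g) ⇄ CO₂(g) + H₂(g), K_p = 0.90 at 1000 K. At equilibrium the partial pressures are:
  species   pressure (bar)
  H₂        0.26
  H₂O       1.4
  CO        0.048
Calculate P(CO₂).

P(CO₂) = 0.23 bar

At equilibrium, K_p = P(CO₂)·P(H₂) / (P(CO)·P(H₂O)) = 0.90.
(P(CO₂))·(0.26) / ((0.048)·(1.4)) = 0.90
P(CO₂) = 0.233 = 0.23 bar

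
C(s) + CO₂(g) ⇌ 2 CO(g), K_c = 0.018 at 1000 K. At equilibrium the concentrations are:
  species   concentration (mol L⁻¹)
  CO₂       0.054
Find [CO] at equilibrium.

(C is a pure solid — omitted from K_c.)
At equilibrium, K_c = [CO]² / [CO₂] = 0.018.
([CO])² / (0.054) = 0.018
[CO]² = 9.72×10⁻⁴ ⇒ [CO] = 0.031 mol L⁻¹

[CO] = 0.031 mol L⁻¹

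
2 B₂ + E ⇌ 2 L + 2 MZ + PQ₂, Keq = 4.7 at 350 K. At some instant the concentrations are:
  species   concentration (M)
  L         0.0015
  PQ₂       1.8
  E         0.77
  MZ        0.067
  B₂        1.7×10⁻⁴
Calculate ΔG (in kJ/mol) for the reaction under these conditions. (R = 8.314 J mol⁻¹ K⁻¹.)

ΔG = -5.09 kJ/mol

Q = [L]²·[MZ]²·[PQ₂] / ([B₂]²·[E]) = (0.0015)²·(0.067)²·(1.8) / ((1.7×10⁻⁴)²·(0.77)) = 0.817
ΔG = RT ln(Q/Keq) = (8.314 J mol⁻¹ K⁻¹)(350 K) × ln(0.817/4.7)
   = (2.910 kJ/mol)(-1.750) = -5.09 kJ/mol
ΔG < 0, so the forward reaction is spontaneous (proceeds forward).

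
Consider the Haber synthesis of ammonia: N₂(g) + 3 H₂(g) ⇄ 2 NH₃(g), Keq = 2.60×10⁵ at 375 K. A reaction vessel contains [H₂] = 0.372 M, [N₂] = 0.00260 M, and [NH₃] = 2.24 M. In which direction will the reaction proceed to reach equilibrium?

Q = [NH₃]² / ([N₂]·[H₂]³) = (2.24)² / ((0.00260)·(0.372)³) = 37500
Q = 37500 < Keq = 2.60×10⁵, so the forward reaction proceeds.

toward products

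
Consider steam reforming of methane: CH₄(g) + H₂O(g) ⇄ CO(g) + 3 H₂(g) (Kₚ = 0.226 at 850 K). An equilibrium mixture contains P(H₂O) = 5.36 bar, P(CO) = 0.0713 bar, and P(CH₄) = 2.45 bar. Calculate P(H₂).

At equilibrium, Kₚ = P(CO)·P(H₂)³ / (P(CH₄)·P(H₂O)) = 0.226.
(0.0713)·(P(H₂))³ / ((2.45)·(5.36)) = 0.226
P(H₂)³ = 41.6 ⇒ P(H₂) = 3.47 bar

P(H₂) = 3.47 bar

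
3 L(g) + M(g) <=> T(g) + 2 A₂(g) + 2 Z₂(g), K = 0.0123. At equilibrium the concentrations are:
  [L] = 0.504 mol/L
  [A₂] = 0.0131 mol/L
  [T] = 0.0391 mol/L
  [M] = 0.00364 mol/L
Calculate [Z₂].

At equilibrium, K = [T]·[A₂]²·[Z₂]² / ([L]³·[M]) = 0.0123.
(0.0391)·(0.0131)²·([Z₂])² / ((0.504)³·(0.00364)) = 0.0123
[Z₂]² = 0.854 ⇒ [Z₂] = 0.924 mol/L

[Z₂] = 0.924 mol/L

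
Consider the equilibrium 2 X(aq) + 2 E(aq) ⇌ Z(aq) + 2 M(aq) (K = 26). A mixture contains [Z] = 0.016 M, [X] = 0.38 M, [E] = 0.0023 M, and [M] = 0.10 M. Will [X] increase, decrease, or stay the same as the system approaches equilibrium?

increase

Q = [Z]·[M]² / ([X]²·[E]²) = (0.016)·(0.10)² / ((0.38)²·(0.0023)²) = 210
Q = 210 > K = 26: net reverse reaction.
X is a reactant, so it increases.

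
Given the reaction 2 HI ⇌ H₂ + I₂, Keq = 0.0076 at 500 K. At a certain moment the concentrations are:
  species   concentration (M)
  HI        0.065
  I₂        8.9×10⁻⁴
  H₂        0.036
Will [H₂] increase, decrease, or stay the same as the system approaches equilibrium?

stay the same

Q = [H₂]·[I₂] / [HI]² = (0.036)·(8.9×10⁻⁴) / (0.065)² = 0.0076
Q = 0.0076 = Keq; the system is at equilibrium.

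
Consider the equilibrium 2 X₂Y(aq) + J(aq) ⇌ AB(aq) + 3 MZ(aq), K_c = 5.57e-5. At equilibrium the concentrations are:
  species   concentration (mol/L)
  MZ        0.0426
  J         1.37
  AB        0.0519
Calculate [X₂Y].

At equilibrium, K_c = [AB]·[MZ]³ / ([X₂Y]²·[J]) = 5.57e-5.
(0.0519)·(0.0426)³ / (([X₂Y])²·(1.37)) = 5.57e-5
[X₂Y]² = 0.0526 ⇒ [X₂Y] = 0.229 mol/L

[X₂Y] = 0.229 mol/L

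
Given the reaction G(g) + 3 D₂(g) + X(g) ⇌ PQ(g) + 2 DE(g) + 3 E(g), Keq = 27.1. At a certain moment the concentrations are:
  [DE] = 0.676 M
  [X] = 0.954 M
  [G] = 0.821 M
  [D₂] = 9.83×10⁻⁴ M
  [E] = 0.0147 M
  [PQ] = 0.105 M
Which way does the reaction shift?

Q = [PQ]·[DE]²·[E]³ / ([G]·[D₂]³·[X]) = (0.105)·(0.676)²·(0.0147)³ / ((0.821)·(9.83×10⁻⁴)³·(0.954)) = 205
Q = 205 > Keq = 27.1, so the reverse reaction proceeds.

toward reactants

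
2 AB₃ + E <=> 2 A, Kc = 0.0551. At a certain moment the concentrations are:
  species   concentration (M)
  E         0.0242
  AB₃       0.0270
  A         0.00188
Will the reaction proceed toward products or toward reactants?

Qc = [A]² / ([AB₃]²·[E]) = (0.00188)² / ((0.0270)²·(0.0242)) = 0.200
Qc = 0.200 > Kc = 0.0551, so the reverse reaction proceeds.

to the left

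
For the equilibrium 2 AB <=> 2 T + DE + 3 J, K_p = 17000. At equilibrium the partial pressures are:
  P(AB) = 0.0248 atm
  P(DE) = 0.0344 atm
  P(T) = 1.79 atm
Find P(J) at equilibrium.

At equilibrium, K_p = P(T)²·P(DE)·P(J)³ / P(AB)² = 17000.
(1.79)²·(0.0344)·(P(J))³ / (0.0248)² = 17000
P(J)³ = 94.9 ⇒ P(J) = 4.56 atm

P(J) = 4.56 atm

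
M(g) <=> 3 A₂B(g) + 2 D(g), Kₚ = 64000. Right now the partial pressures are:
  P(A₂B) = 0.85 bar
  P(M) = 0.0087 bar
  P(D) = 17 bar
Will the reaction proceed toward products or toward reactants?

forward (toward products)

Qₚ = P(A₂B)³·P(D)² / P(M) = (0.85)³·(17)² / (0.0087) = 20000
Qₚ = 20000 < Kₚ = 64000, so the forward reaction proceeds.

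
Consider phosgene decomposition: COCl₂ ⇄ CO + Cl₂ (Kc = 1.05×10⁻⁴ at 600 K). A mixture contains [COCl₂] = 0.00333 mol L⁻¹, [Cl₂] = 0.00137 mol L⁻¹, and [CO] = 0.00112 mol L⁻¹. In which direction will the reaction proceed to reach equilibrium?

Qc = [CO]·[Cl₂] / [COCl₂] = (0.00112)·(0.00137) / (0.00333) = 4.61×10⁻⁴
Qc = 4.61×10⁻⁴ > Kc = 1.05×10⁻⁴, so the reverse reaction proceeds.

to the left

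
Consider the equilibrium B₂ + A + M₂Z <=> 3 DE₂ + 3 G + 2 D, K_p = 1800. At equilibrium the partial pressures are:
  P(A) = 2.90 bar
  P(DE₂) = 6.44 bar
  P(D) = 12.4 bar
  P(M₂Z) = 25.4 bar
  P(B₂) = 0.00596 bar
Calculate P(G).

P(G) = 0.268 bar

At equilibrium, K_p = P(DE₂)³·P(G)³·P(D)² / (P(B₂)·P(A)·P(M₂Z)) = 1800.
(6.44)³·(P(G))³·(12.4)² / ((0.00596)·(2.90)·(25.4)) = 1800
P(G)³ = 0.0192 ⇒ P(G) = 0.268 bar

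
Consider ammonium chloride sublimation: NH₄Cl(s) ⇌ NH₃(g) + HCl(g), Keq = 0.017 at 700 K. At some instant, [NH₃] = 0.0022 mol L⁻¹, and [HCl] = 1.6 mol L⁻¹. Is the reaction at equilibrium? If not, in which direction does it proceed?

in the forward direction

(NH₄Cl is a pure solid — omitted from Q.)
Q = [NH₃]·[HCl] = (0.0022)·(1.6) = 0.0035
Q = 0.0035 < Keq = 0.017, so the forward reaction proceeds.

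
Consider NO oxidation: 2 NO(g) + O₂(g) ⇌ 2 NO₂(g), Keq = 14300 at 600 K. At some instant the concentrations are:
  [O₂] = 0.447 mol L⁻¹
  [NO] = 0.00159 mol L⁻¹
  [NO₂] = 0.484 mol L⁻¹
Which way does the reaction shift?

Q = [NO₂]² / ([NO]²·[O₂]) = (0.484)² / ((0.00159)²·(0.447)) = 2.07×10⁵
Q = 2.07×10⁵ > Keq = 14300, so the reverse reaction proceeds.

to the left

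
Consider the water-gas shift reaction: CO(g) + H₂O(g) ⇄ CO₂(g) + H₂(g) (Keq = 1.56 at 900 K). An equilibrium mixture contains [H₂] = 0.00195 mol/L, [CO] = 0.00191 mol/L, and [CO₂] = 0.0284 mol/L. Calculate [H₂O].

[H₂O] = 0.0186 mol/L

At equilibrium, Keq = [CO₂]·[H₂] / ([CO]·[H₂O]) = 1.56.
(0.0284)·(0.00195) / ((0.00191)·([H₂O])) = 1.56
[H₂O] = 0.0186 mol/L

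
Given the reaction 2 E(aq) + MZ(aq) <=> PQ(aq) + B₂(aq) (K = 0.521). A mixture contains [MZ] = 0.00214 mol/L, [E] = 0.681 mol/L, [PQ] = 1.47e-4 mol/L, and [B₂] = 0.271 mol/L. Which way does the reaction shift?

Q = [PQ]·[B₂] / ([E]²·[MZ]) = (1.47e-4)·(0.271) / ((0.681)²·(0.00214)) = 0.0401
Q = 0.0401 < K = 0.521, so the forward reaction proceeds.

toward products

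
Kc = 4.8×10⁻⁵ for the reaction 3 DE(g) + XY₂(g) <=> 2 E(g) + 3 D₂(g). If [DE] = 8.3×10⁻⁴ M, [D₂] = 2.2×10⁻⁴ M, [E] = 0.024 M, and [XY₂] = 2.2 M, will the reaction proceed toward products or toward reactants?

Qc = [E]²·[D₂]³ / ([DE]³·[XY₂]) = (0.024)²·(2.2×10⁻⁴)³ / ((8.3×10⁻⁴)³·(2.2)) = 4.9×10⁻⁶
Qc = 4.9×10⁻⁶ < Kc = 4.8×10⁻⁵, so the forward reaction proceeds.

toward products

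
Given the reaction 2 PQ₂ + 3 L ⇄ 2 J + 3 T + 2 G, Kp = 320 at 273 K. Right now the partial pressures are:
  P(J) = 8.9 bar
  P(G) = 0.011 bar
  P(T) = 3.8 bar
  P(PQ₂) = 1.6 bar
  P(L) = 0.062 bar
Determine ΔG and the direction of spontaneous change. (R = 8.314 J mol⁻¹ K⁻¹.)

Qp = P(J)²·P(T)³·P(G)² / (P(PQ₂)²·P(L)³) = (8.9)²·(3.8)³·(0.011)² / ((1.6)²·(0.062)³) = 862
ΔG = RT ln(Qp/Kp) = (8.314 J mol⁻¹ K⁻¹)(273 K) × ln(862/320)
   = (2.270 kJ/mol)(0.9909) = 2.25 kJ/mol
ΔG > 0, so the forward reaction is non-spontaneous (proceeds in reverse).

ΔG = 2.25 kJ/mol; the forward reaction is non-spontaneous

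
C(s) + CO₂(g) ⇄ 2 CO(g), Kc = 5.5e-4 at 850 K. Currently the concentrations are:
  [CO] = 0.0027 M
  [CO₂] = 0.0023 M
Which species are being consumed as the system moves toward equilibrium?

(C is a pure solid — omitted from Qc.)
Qc = [CO]² / [CO₂] = (0.0027)² / (0.0023) = 0.0032
Qc = 0.0032 > Kc = 5.5e-4: net reverse reaction.

CO (products)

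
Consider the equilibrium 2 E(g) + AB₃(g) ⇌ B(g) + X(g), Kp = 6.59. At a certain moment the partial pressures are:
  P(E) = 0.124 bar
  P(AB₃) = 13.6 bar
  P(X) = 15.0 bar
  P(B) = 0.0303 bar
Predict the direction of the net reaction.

Qp = P(B)·P(X) / (P(E)²·P(AB₃)) = (0.0303)·(15.0) / ((0.124)²·(13.6)) = 2.17
Qp = 2.17 < Kp = 6.59, so the forward reaction proceeds.

toward products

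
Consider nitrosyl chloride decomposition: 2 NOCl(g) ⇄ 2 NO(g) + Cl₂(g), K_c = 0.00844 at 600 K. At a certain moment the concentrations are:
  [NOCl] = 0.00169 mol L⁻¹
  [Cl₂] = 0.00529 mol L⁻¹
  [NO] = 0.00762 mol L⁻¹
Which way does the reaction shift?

in the reverse direction

Q_c = [NO]²·[Cl₂] / [NOCl]² = (0.00762)²·(0.00529) / (0.00169)² = 0.108
Q_c = 0.108 > K_c = 0.00844, so the reverse reaction proceeds.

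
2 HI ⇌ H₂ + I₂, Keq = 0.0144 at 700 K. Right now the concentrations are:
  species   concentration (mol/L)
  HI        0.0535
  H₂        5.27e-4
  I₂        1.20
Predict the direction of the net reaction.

in the reverse direction

Q = [H₂]·[I₂] / [HI]² = (5.27e-4)·(1.20) / (0.0535)² = 0.221
Q = 0.221 > Keq = 0.0144, so the reverse reaction proceeds.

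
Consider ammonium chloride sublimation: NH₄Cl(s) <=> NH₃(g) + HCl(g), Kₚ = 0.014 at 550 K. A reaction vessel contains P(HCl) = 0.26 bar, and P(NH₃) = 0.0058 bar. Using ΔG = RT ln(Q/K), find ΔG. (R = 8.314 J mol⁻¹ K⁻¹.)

(NH₄Cl is a pure solid — omitted from Qₚ.)
Qₚ = P(NH₃)·P(HCl) = (0.0058)·(0.26) = 0.00151
ΔG = RT ln(Qₚ/Kₚ) = (8.314 J mol⁻¹ K⁻¹)(550 K) × ln(0.00151/0.014)
   = (4.573 kJ/mol)(-2.227) = -10.2 kJ/mol
ΔG < 0, so the forward reaction is spontaneous (proceeds forward).

ΔG = -10.2 kJ/mol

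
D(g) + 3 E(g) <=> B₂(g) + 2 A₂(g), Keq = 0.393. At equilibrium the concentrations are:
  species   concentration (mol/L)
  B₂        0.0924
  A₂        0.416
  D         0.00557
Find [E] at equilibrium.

At equilibrium, Keq = [B₂]·[A₂]² / ([D]·[E]³) = 0.393.
(0.0924)·(0.416)² / ((0.00557)·([E])³) = 0.393
[E]³ = 7.30 ⇒ [E] = 1.94 mol/L

[E] = 1.94 mol/L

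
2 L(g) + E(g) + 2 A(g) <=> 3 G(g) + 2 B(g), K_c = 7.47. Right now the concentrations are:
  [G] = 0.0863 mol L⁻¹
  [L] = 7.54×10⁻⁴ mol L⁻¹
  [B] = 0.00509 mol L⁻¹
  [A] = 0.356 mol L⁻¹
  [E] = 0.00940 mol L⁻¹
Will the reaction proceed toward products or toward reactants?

reverse (toward reactants)

Q_c = [G]³·[B]² / ([L]²·[E]·[A]²) = (0.0863)³·(0.00509)² / ((7.54×10⁻⁴)²·(0.00940)·(0.356)²) = 24.6
Q_c = 24.6 > K_c = 7.47, so the reverse reaction proceeds.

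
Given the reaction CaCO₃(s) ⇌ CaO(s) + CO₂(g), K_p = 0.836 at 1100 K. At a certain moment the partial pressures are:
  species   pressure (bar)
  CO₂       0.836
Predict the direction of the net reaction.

(CaCO₃, CaO are pure solids — omitted from Q_p.)
Q_p = P(CO₂) = 0.836
Q_p = 0.836 = K_p, so the system is already at equilibrium.

at equilibrium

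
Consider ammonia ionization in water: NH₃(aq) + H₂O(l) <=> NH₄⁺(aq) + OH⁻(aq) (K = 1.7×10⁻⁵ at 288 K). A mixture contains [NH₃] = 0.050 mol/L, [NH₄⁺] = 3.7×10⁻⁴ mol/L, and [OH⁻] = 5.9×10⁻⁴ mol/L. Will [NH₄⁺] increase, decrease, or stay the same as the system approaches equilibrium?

increase

(H₂O is a pure liquid — omitted from Q.)
Q = [NH₄⁺]·[OH⁻] / [NH₃] = (3.7×10⁻⁴)·(5.9×10⁻⁴) / (0.050) = 4.4×10⁻⁶
Q = 4.4×10⁻⁶ < K = 1.7×10⁻⁵: net forward reaction.
NH₄⁺ is a product, so it increases.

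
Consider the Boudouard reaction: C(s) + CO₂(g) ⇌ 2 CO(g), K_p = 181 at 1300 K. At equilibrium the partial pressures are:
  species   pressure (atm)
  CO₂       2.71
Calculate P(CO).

(C is a pure solid — omitted from K_p.)
At equilibrium, K_p = P(CO)² / P(CO₂) = 181.
(P(CO))² / (2.71) = 181
P(CO)² = 491 ⇒ P(CO) = 22.1 atm

P(CO) = 22.1 atm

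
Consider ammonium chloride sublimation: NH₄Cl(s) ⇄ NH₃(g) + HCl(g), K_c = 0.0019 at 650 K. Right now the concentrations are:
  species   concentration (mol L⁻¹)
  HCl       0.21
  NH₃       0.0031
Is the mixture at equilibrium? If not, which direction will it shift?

(NH₄Cl is a pure solid — omitted from Q_c.)
Q_c = [NH₃]·[HCl] = (0.0031)·(0.21) = 6.5e-4
Q_c = 6.5e-4 < K_c = 0.0019: net forward reaction.

no; Q < K, reaction proceeds forward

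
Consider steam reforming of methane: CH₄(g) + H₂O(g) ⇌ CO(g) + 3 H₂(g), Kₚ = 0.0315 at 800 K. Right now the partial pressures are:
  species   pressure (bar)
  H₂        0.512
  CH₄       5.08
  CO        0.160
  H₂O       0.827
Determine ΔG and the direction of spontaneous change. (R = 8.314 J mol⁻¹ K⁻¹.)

ΔG = -12.1 kJ/mol; the forward reaction is spontaneous

Qₚ = P(CO)·P(H₂)³ / (P(CH₄)·P(H₂O)) = (0.160)·(0.512)³ / ((5.08)·(0.827)) = 0.00511
ΔG = RT ln(Qₚ/Kₚ) = (8.314 J mol⁻¹ K⁻¹)(800 K) × ln(0.00511/0.0315)
   = (6.651 kJ/mol)(-1.819) = -12.1 kJ/mol
ΔG < 0, so the forward reaction is spontaneous (proceeds forward).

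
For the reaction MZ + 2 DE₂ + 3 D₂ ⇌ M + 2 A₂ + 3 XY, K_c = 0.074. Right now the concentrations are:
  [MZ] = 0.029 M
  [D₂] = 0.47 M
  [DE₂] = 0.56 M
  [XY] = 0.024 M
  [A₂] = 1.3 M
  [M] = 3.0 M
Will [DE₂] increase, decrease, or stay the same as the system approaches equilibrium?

stay the same

Q_c = [M]·[A₂]²·[XY]³ / ([MZ]·[DE₂]²·[D₂]³) = (3.0)·(1.3)²·(0.024)³ / ((0.029)·(0.56)²·(0.47)³) = 0.074
Q_c = 0.074 = K_c; the system is at equilibrium.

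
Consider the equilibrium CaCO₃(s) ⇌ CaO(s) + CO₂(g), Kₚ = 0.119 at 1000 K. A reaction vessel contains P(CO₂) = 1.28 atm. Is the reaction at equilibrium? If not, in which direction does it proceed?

(CaCO₃, CaO are pure solids — omitted from Qₚ.)
Qₚ = P(CO₂) = 1.28
Qₚ = 1.28 > Kₚ = 0.119, so the reverse reaction proceeds.

reverse (toward reactants)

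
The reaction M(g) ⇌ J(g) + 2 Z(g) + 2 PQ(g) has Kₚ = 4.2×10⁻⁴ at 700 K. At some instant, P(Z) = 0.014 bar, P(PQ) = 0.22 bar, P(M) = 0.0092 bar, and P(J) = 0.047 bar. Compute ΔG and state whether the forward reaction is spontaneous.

Qₚ = P(J)·P(Z)²·P(PQ)² / P(M) = (0.047)·(0.014)²·(0.22)² / (0.0092) = 4.85×10⁻⁵
ΔG = RT ln(Qₚ/Kₚ) = (8.314 J mol⁻¹ K⁻¹)(700 K) × ln(4.85×10⁻⁵/4.2×10⁻⁴)
   = (5.820 kJ/mol)(-2.159) = -12.6 kJ/mol
ΔG < 0, so the forward reaction is spontaneous (proceeds forward).

ΔG = -12.6 kJ/mol; the forward reaction is spontaneous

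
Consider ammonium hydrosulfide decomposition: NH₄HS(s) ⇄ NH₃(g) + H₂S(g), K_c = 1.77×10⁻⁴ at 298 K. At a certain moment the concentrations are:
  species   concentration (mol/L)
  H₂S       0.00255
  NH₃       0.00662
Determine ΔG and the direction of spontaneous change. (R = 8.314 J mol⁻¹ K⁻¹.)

ΔG = -5.82 kJ/mol; the forward reaction is spontaneous

(NH₄HS is a pure solid — omitted from Q_c.)
Q_c = [NH₃]·[H₂S] = (0.00662)·(0.00255) = 1.69×10⁻⁵
ΔG = RT ln(Q_c/K_c) = (8.314 J mol⁻¹ K⁻¹)(298 K) × ln(1.69×10⁻⁵/1.77×10⁻⁴)
   = (2.478 kJ/mol)(-2.349) = -5.82 kJ/mol
ΔG < 0, so the forward reaction is spontaneous (proceeds forward).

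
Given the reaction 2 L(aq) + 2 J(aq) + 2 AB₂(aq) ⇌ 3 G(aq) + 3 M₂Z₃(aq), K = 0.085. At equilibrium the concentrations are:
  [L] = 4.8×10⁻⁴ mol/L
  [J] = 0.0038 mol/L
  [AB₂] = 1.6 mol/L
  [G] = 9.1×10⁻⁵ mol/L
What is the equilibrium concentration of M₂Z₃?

At equilibrium, K = [G]³·[M₂Z₃]³ / ([L]²·[J]²·[AB₂]²) = 0.085.
(9.1×10⁻⁵)³·([M₂Z₃])³ / ((4.8×10⁻⁴)²·(0.0038)²·(1.6)²) = 0.085
[M₂Z₃]³ = 0.961 ⇒ [M₂Z₃] = 0.99 mol/L

[M₂Z₃] = 0.99 mol/L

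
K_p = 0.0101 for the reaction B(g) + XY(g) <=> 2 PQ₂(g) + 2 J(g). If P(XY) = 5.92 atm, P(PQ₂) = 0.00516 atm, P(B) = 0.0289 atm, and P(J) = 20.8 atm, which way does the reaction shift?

Q_p = P(PQ₂)²·P(J)² / (P(B)·P(XY)) = (0.00516)²·(20.8)² / ((0.0289)·(5.92)) = 0.0673
Q_p = 0.0673 > K_p = 0.0101, so the reverse reaction proceeds.

in the reverse direction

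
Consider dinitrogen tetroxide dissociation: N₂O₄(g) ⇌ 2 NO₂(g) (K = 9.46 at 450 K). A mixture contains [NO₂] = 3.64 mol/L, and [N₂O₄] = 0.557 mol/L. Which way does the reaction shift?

Q = [NO₂]² / [N₂O₄] = (3.64)² / (0.557) = 23.8
Q = 23.8 > K = 9.46, so the reverse reaction proceeds.

reverse (toward reactants)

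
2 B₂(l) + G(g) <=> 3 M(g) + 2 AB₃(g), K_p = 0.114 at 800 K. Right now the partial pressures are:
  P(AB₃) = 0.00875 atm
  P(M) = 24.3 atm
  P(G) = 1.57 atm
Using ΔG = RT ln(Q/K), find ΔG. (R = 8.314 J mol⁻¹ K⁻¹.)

ΔG = 12.1 kJ/mol

(B₂ is a pure liquid — omitted from Q_p.)
Q_p = P(M)³·P(AB₃)² / P(G) = (24.3)³·(0.00875)² / (1.57) = 0.700
ΔG = RT ln(Q_p/K_p) = (8.314 J mol⁻¹ K⁻¹)(800 K) × ln(0.700/0.114)
   = (6.651 kJ/mol)(1.815) = 12.1 kJ/mol
ΔG > 0, so the forward reaction is non-spontaneous (proceeds in reverse).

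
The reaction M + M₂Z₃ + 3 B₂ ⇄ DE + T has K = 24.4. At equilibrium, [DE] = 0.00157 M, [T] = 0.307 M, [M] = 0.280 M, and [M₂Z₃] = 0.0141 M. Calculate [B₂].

[B₂] = 0.171 M

At equilibrium, K = [DE]·[T] / ([M]·[M₂Z₃]·[B₂]³) = 24.4.
(0.00157)·(0.307) / ((0.280)·(0.0141)·([B₂])³) = 24.4
[B₂]³ = 0.00500 ⇒ [B₂] = 0.171 M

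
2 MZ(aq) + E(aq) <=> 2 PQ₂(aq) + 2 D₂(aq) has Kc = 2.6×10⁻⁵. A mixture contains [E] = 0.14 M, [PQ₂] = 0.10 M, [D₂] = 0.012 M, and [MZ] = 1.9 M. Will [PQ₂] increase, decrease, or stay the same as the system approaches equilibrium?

increase

Qc = [PQ₂]²·[D₂]² / ([MZ]²·[E]) = (0.10)²·(0.012)² / ((1.9)²·(0.14)) = 2.8×10⁻⁶
Qc = 2.8×10⁻⁶ < Kc = 2.6×10⁻⁵: net forward reaction.
PQ₂ is a product, so it increases.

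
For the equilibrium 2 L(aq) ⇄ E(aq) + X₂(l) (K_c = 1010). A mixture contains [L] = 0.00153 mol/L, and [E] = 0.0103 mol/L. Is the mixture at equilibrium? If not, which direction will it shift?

(X₂ is a pure liquid — omitted from Q_c.)
Q_c = [E] / [L]² = (0.0103) / (0.00153)² = 4400
Q_c = 4400 > K_c = 1010: net reverse reaction.

no; Q > K, reaction proceeds in reverse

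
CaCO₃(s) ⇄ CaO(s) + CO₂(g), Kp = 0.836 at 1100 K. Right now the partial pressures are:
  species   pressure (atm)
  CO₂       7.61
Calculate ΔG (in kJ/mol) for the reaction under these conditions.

ΔG = 20.2 kJ/mol

(CaCO₃, CaO are pure solids — omitted from Qp.)
Qp = P(CO₂) = 7.61
ΔG = RT ln(Qp/Kp) = (8.314 J mol⁻¹ K⁻¹)(1100 K) × ln(7.61/0.836)
   = (9.145 kJ/mol)(2.209) = 20.2 kJ/mol
ΔG > 0, so the forward reaction is non-spontaneous (proceeds in reverse).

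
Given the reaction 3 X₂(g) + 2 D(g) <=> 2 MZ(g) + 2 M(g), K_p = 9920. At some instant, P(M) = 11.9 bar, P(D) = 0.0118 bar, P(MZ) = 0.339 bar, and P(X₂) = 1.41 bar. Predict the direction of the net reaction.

toward reactants

Q_p = P(MZ)²·P(M)² / (P(X₂)³·P(D)²) = (0.339)²·(11.9)² / ((1.41)³·(0.0118)²) = 41700
Q_p = 41700 > K_p = 9920, so the reverse reaction proceeds.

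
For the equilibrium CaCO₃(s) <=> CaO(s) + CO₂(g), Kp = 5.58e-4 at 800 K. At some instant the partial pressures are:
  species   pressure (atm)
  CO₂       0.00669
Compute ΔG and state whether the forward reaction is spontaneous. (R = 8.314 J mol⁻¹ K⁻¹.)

ΔG = 16.5 kJ/mol; the forward reaction is non-spontaneous

(CaCO₃, CaO are pure solids — omitted from Qp.)
Qp = P(CO₂) = 0.00669
ΔG = RT ln(Qp/Kp) = (8.314 J mol⁻¹ K⁻¹)(800 K) × ln(0.00669/5.58e-4)
   = (6.651 kJ/mol)(2.484) = 16.5 kJ/mol
ΔG > 0, so the forward reaction is non-spontaneous (proceeds in reverse).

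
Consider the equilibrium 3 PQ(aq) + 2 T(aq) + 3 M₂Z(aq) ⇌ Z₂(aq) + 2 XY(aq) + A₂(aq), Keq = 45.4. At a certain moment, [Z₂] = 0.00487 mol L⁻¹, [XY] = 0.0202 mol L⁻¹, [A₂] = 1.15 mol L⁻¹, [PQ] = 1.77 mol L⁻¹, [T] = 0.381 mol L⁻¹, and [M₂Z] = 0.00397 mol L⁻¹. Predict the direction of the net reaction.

Q = [Z₂]·[XY]²·[A₂] / ([PQ]³·[T]²·[M₂Z]³) = (0.00487)·(0.0202)²·(1.15) / ((1.77)³·(0.381)²·(0.00397)³) = 45.4
Q = 45.4 = Keq, so the system is already at equilibrium.

at equilibrium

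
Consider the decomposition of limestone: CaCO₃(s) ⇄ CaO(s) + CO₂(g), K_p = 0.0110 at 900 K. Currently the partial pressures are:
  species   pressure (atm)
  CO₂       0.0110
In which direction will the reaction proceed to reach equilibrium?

neither direction; the system is at equilibrium

(CaCO₃, CaO are pure solids — omitted from Q_p.)
Q_p = P(CO₂) = 0.0110
Q_p = 0.0110 = K_p, so the system is already at equilibrium.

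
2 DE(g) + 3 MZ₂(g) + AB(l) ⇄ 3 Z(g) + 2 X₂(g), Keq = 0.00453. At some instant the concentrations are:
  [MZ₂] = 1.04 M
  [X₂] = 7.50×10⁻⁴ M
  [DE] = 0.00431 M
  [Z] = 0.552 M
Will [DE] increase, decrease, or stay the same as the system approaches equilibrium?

(AB is a pure liquid — omitted from Q.)
Q = [Z]³·[X₂]² / ([DE]²·[MZ₂]³) = (0.552)³·(7.50×10⁻⁴)² / ((0.00431)²·(1.04)³) = 0.00453
Q = 0.00453 = Keq; the system is at equilibrium.

stay the same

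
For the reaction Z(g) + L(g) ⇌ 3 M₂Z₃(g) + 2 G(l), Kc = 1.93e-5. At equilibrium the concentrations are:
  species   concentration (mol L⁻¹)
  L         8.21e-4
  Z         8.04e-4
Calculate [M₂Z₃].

(G is a pure liquid — omitted from Kc.)
At equilibrium, Kc = [M₂Z₃]³ / ([Z]·[L]) = 1.93e-5.
([M₂Z₃])³ / ((8.04e-4)·(8.21e-4)) = 1.93e-5
[M₂Z₃]³ = 1.27e-11 ⇒ [M₂Z₃] = 2.34e-4 mol L⁻¹

[M₂Z₃] = 2.34e-4 mol L⁻¹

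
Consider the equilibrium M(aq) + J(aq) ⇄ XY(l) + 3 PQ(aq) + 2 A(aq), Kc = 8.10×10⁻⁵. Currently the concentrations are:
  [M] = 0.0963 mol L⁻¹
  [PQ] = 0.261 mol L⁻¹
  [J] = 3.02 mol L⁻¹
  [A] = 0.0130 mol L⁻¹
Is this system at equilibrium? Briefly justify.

no; Q < K, reaction proceeds forward

(XY is a pure liquid — omitted from Qc.)
Qc = [PQ]³·[A]² / ([M]·[J]) = (0.261)³·(0.0130)² / ((0.0963)·(3.02)) = 1.03×10⁻⁵
Qc = 1.03×10⁻⁵ < Kc = 8.10×10⁻⁵: net forward reaction.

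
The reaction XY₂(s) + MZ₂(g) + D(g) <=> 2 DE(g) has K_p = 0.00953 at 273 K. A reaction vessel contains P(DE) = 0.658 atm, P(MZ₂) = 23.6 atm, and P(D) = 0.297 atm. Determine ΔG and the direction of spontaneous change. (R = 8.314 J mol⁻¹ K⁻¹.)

ΔG = 4.24 kJ/mol; the forward reaction is non-spontaneous

(XY₂ is a pure solid — omitted from Q_p.)
Q_p = P(DE)² / (P(MZ₂)·P(D)) = (0.658)² / ((23.6)·(0.297)) = 0.0618
ΔG = RT ln(Q_p/K_p) = (8.314 J mol⁻¹ K⁻¹)(273 K) × ln(0.0618/0.00953)
   = (2.270 kJ/mol)(1.869) = 4.24 kJ/mol
ΔG > 0, so the forward reaction is non-spontaneous (proceeds in reverse).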